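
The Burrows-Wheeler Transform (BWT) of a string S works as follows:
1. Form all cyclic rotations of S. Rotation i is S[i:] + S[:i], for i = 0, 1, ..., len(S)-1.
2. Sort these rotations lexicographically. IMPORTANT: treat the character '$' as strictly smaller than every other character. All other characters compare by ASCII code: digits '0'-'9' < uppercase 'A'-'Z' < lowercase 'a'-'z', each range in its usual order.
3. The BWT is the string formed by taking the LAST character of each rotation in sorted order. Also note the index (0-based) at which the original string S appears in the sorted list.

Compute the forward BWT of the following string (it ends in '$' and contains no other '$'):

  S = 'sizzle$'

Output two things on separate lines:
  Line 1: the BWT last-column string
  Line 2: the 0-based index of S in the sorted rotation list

All 7 rotations (rotation i = S[i:]+S[:i]):
  rot[0] = sizzle$
  rot[1] = izzle$s
  rot[2] = zzle$si
  rot[3] = zle$siz
  rot[4] = le$sizz
  rot[5] = e$sizzl
  rot[6] = $sizzle
Sorted (with $ < everything):
  sorted[0] = $sizzle  (last char: 'e')
  sorted[1] = e$sizzl  (last char: 'l')
  sorted[2] = izzle$s  (last char: 's')
  sorted[3] = le$sizz  (last char: 'z')
  sorted[4] = sizzle$  (last char: '$')
  sorted[5] = zle$siz  (last char: 'z')
  sorted[6] = zzle$si  (last char: 'i')
Last column: elsz$zi
Original string S is at sorted index 4

Answer: elsz$zi
4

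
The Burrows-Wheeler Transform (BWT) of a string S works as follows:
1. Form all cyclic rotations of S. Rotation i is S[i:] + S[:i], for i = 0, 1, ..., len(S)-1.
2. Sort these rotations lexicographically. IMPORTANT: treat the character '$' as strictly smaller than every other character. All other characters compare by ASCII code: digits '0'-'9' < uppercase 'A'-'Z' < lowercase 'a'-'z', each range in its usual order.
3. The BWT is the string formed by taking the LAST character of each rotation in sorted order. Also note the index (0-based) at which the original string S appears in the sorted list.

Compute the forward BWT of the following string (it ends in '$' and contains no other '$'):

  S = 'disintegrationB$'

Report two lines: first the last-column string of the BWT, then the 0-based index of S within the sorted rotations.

All 16 rotations (rotation i = S[i:]+S[:i]):
  rot[0] = disintegrationB$
  rot[1] = isintegrationB$d
  rot[2] = sintegrationB$di
  rot[3] = integrationB$dis
  rot[4] = ntegrationB$disi
  rot[5] = tegrationB$disin
  rot[6] = egrationB$disint
  rot[7] = grationB$disinte
  rot[8] = rationB$disinteg
  rot[9] = ationB$disintegr
  rot[10] = tionB$disintegra
  rot[11] = ionB$disintegrat
  rot[12] = onB$disintegrati
  rot[13] = nB$disintegratio
  rot[14] = B$disintegration
  rot[15] = $disintegrationB
Sorted (with $ < everything):
  sorted[0] = $disintegrationB  (last char: 'B')
  sorted[1] = B$disintegration  (last char: 'n')
  sorted[2] = ationB$disintegr  (last char: 'r')
  sorted[3] = disintegrationB$  (last char: '$')
  sorted[4] = egrationB$disint  (last char: 't')
  sorted[5] = grationB$disinte  (last char: 'e')
  sorted[6] = integrationB$dis  (last char: 's')
  sorted[7] = ionB$disintegrat  (last char: 't')
  sorted[8] = isintegrationB$d  (last char: 'd')
  sorted[9] = nB$disintegratio  (last char: 'o')
  sorted[10] = ntegrationB$disi  (last char: 'i')
  sorted[11] = onB$disintegrati  (last char: 'i')
  sorted[12] = rationB$disinteg  (last char: 'g')
  sorted[13] = sintegrationB$di  (last char: 'i')
  sorted[14] = tegrationB$disin  (last char: 'n')
  sorted[15] = tionB$disintegra  (last char: 'a')
Last column: Bnr$testdoiigina
Original string S is at sorted index 3

Answer: Bnr$testdoiigina
3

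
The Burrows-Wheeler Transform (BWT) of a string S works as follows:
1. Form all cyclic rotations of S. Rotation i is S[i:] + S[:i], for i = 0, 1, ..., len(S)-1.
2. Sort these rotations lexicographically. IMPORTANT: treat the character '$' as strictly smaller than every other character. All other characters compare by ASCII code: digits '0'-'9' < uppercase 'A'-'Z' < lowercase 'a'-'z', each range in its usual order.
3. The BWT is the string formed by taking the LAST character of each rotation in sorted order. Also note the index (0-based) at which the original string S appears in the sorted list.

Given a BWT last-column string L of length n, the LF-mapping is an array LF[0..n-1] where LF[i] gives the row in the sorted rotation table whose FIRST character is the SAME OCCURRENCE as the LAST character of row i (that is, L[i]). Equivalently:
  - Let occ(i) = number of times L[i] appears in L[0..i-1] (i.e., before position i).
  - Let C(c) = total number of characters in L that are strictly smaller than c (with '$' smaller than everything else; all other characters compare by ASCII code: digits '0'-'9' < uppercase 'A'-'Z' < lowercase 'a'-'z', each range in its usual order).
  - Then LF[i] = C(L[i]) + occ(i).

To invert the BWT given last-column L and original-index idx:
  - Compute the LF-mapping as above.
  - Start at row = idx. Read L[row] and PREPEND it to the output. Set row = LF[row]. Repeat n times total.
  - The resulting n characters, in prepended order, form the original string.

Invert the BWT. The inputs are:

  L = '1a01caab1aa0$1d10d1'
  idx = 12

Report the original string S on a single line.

Answer: a11b1a1ddaa00a10c1$

Derivation:
LF mapping: 4 10 1 5 16 11 12 15 6 13 14 2 0 7 17 8 3 18 9
Walk LF starting at row 12, prepending L[row]:
  step 1: row=12, L[12]='$', prepend. Next row=LF[12]=0
  step 2: row=0, L[0]='1', prepend. Next row=LF[0]=4
  step 3: row=4, L[4]='c', prepend. Next row=LF[4]=16
  step 4: row=16, L[16]='0', prepend. Next row=LF[16]=3
  step 5: row=3, L[3]='1', prepend. Next row=LF[3]=5
  step 6: row=5, L[5]='a', prepend. Next row=LF[5]=11
  step 7: row=11, L[11]='0', prepend. Next row=LF[11]=2
  step 8: row=2, L[2]='0', prepend. Next row=LF[2]=1
  step 9: row=1, L[1]='a', prepend. Next row=LF[1]=10
  step 10: row=10, L[10]='a', prepend. Next row=LF[10]=14
  step 11: row=14, L[14]='d', prepend. Next row=LF[14]=17
  step 12: row=17, L[17]='d', prepend. Next row=LF[17]=18
  step 13: row=18, L[18]='1', prepend. Next row=LF[18]=9
  step 14: row=9, L[9]='a', prepend. Next row=LF[9]=13
  step 15: row=13, L[13]='1', prepend. Next row=LF[13]=7
  step 16: row=7, L[7]='b', prepend. Next row=LF[7]=15
  step 17: row=15, L[15]='1', prepend. Next row=LF[15]=8
  step 18: row=8, L[8]='1', prepend. Next row=LF[8]=6
  step 19: row=6, L[6]='a', prepend. Next row=LF[6]=12
Reversed output: a11b1a1ddaa00a10c1$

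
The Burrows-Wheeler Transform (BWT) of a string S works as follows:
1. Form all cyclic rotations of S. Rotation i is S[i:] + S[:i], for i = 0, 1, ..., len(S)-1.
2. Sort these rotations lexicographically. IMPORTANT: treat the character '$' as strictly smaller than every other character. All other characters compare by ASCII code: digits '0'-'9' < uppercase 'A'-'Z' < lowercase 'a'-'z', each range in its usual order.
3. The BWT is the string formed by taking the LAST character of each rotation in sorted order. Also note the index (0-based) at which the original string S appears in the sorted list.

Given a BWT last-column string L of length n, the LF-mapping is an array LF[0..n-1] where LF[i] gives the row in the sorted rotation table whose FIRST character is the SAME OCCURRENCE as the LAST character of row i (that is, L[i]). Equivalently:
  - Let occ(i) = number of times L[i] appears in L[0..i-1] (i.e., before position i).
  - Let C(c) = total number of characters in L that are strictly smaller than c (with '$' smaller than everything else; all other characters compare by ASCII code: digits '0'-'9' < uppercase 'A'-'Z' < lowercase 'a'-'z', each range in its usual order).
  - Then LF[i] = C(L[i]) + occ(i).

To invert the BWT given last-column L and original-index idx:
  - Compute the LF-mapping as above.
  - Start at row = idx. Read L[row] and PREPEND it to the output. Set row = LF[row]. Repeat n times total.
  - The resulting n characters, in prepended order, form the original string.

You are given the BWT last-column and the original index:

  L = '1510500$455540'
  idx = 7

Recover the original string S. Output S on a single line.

LF mapping: 5 9 6 1 10 2 3 0 7 11 12 13 8 4
Walk LF starting at row 7, prepending L[row]:
  step 1: row=7, L[7]='$', prepend. Next row=LF[7]=0
  step 2: row=0, L[0]='1', prepend. Next row=LF[0]=5
  step 3: row=5, L[5]='0', prepend. Next row=LF[5]=2
  step 4: row=2, L[2]='1', prepend. Next row=LF[2]=6
  step 5: row=6, L[6]='0', prepend. Next row=LF[6]=3
  step 6: row=3, L[3]='0', prepend. Next row=LF[3]=1
  step 7: row=1, L[1]='5', prepend. Next row=LF[1]=9
  step 8: row=9, L[9]='5', prepend. Next row=LF[9]=11
  step 9: row=11, L[11]='5', prepend. Next row=LF[11]=13
  step 10: row=13, L[13]='0', prepend. Next row=LF[13]=4
  step 11: row=4, L[4]='5', prepend. Next row=LF[4]=10
  step 12: row=10, L[10]='5', prepend. Next row=LF[10]=12
  step 13: row=12, L[12]='4', prepend. Next row=LF[12]=8
  step 14: row=8, L[8]='4', prepend. Next row=LF[8]=7
Reversed output: 4455055500101$

Answer: 4455055500101$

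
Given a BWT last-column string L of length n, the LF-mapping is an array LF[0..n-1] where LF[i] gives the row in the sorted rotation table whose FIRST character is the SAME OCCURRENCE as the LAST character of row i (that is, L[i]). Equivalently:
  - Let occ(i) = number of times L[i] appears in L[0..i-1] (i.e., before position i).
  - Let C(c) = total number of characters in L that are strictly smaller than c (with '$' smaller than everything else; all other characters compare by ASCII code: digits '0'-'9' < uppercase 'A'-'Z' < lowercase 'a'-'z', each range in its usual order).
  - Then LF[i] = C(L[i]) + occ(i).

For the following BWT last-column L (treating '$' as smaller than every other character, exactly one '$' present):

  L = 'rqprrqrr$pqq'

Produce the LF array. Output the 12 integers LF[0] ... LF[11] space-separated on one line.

Answer: 7 3 1 8 9 4 10 11 0 2 5 6

Derivation:
Char counts: '$':1, 'p':2, 'q':4, 'r':5
C (first-col start): C('$')=0, C('p')=1, C('q')=3, C('r')=7
L[0]='r': occ=0, LF[0]=C('r')+0=7+0=7
L[1]='q': occ=0, LF[1]=C('q')+0=3+0=3
L[2]='p': occ=0, LF[2]=C('p')+0=1+0=1
L[3]='r': occ=1, LF[3]=C('r')+1=7+1=8
L[4]='r': occ=2, LF[4]=C('r')+2=7+2=9
L[5]='q': occ=1, LF[5]=C('q')+1=3+1=4
L[6]='r': occ=3, LF[6]=C('r')+3=7+3=10
L[7]='r': occ=4, LF[7]=C('r')+4=7+4=11
L[8]='$': occ=0, LF[8]=C('$')+0=0+0=0
L[9]='p': occ=1, LF[9]=C('p')+1=1+1=2
L[10]='q': occ=2, LF[10]=C('q')+2=3+2=5
L[11]='q': occ=3, LF[11]=C('q')+3=3+3=6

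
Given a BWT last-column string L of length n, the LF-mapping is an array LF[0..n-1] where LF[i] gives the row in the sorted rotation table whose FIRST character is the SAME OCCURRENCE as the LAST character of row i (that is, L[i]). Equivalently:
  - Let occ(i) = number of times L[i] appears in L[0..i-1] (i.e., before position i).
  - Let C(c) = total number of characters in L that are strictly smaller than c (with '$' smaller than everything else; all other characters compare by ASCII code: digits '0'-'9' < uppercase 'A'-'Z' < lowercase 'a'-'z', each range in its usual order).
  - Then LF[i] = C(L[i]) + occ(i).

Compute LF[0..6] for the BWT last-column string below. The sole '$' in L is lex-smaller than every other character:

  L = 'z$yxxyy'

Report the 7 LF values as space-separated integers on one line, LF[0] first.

Answer: 6 0 3 1 2 4 5

Derivation:
Char counts: '$':1, 'x':2, 'y':3, 'z':1
C (first-col start): C('$')=0, C('x')=1, C('y')=3, C('z')=6
L[0]='z': occ=0, LF[0]=C('z')+0=6+0=6
L[1]='$': occ=0, LF[1]=C('$')+0=0+0=0
L[2]='y': occ=0, LF[2]=C('y')+0=3+0=3
L[3]='x': occ=0, LF[3]=C('x')+0=1+0=1
L[4]='x': occ=1, LF[4]=C('x')+1=1+1=2
L[5]='y': occ=1, LF[5]=C('y')+1=3+1=4
L[6]='y': occ=2, LF[6]=C('y')+2=3+2=5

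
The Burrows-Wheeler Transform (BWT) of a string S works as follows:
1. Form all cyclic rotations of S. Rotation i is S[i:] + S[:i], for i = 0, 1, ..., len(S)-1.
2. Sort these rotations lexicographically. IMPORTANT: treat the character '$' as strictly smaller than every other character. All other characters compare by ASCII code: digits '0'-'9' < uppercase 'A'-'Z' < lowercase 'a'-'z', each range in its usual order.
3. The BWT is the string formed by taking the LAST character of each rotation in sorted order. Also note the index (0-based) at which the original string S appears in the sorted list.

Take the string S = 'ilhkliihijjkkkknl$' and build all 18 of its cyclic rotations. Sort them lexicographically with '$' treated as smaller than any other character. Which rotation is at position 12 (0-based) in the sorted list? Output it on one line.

Answer: kliihijjkkkknl$ilh

Derivation:
All 18 rotations (rotation i = S[i:]+S[:i]):
  rot[0] = ilhkliihijjkkkknl$
  rot[1] = lhkliihijjkkkknl$i
  rot[2] = hkliihijjkkkknl$il
  rot[3] = kliihijjkkkknl$ilh
  rot[4] = liihijjkkkknl$ilhk
  rot[5] = iihijjkkkknl$ilhkl
  rot[6] = ihijjkkkknl$ilhkli
  rot[7] = hijjkkkknl$ilhklii
  rot[8] = ijjkkkknl$ilhkliih
  rot[9] = jjkkkknl$ilhkliihi
  rot[10] = jkkkknl$ilhkliihij
  rot[11] = kkkknl$ilhkliihijj
  rot[12] = kkknl$ilhkliihijjk
  rot[13] = kknl$ilhkliihijjkk
  rot[14] = knl$ilhkliihijjkkk
  rot[15] = nl$ilhkliihijjkkkk
  rot[16] = l$ilhkliihijjkkkkn
  rot[17] = $ilhkliihijjkkkknl
Sorted (with $ < everything):
  sorted[0] = $ilhkliihijjkkkknl
  sorted[1] = hijjkkkknl$ilhklii
  sorted[2] = hkliihijjkkkknl$il
  sorted[3] = ihijjkkkknl$ilhkli
  sorted[4] = iihijjkkkknl$ilhkl
  sorted[5] = ijjkkkknl$ilhkliih
  sorted[6] = ilhkliihijjkkkknl$
  sorted[7] = jjkkkknl$ilhkliihi
  sorted[8] = jkkkknl$ilhkliihij
  sorted[9] = kkkknl$ilhkliihijj
  sorted[10] = kkknl$ilhkliihijjk
  sorted[11] = kknl$ilhkliihijjkk
  sorted[12] = kliihijjkkkknl$ilh
  sorted[13] = knl$ilhkliihijjkkk
  sorted[14] = l$ilhkliihijjkkkkn
  sorted[15] = lhkliihijjkkkknl$i
  sorted[16] = liihijjkkkknl$ilhk
  sorted[17] = nl$ilhkliihijjkkkk
sorted[12] = kliihijjkkkknl$ilh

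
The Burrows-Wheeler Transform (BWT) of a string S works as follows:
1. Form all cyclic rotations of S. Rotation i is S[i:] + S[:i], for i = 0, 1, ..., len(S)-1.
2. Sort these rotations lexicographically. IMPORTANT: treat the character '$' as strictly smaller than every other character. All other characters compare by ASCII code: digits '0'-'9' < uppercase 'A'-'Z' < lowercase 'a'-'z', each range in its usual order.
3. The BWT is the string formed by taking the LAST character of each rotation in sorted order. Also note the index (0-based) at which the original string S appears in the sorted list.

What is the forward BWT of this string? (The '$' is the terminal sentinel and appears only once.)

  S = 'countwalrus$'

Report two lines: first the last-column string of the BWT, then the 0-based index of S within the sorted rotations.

Answer: sw$auclunort
2

Derivation:
All 12 rotations (rotation i = S[i:]+S[:i]):
  rot[0] = countwalrus$
  rot[1] = ountwalrus$c
  rot[2] = untwalrus$co
  rot[3] = ntwalrus$cou
  rot[4] = twalrus$coun
  rot[5] = walrus$count
  rot[6] = alrus$countw
  rot[7] = lrus$countwa
  rot[8] = rus$countwal
  rot[9] = us$countwalr
  rot[10] = s$countwalru
  rot[11] = $countwalrus
Sorted (with $ < everything):
  sorted[0] = $countwalrus  (last char: 's')
  sorted[1] = alrus$countw  (last char: 'w')
  sorted[2] = countwalrus$  (last char: '$')
  sorted[3] = lrus$countwa  (last char: 'a')
  sorted[4] = ntwalrus$cou  (last char: 'u')
  sorted[5] = ountwalrus$c  (last char: 'c')
  sorted[6] = rus$countwal  (last char: 'l')
  sorted[7] = s$countwalru  (last char: 'u')
  sorted[8] = twalrus$coun  (last char: 'n')
  sorted[9] = untwalrus$co  (last char: 'o')
  sorted[10] = us$countwalr  (last char: 'r')
  sorted[11] = walrus$count  (last char: 't')
Last column: sw$auclunort
Original string S is at sorted index 2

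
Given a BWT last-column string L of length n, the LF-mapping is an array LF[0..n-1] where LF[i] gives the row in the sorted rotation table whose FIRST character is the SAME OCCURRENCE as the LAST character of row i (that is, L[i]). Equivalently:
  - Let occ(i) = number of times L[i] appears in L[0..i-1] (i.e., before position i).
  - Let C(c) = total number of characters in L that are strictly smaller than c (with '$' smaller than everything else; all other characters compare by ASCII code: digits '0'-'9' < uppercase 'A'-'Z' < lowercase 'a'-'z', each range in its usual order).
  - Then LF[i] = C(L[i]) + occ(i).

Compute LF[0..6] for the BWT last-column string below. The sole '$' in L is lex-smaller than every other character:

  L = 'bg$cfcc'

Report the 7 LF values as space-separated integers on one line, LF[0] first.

Char counts: '$':1, 'b':1, 'c':3, 'f':1, 'g':1
C (first-col start): C('$')=0, C('b')=1, C('c')=2, C('f')=5, C('g')=6
L[0]='b': occ=0, LF[0]=C('b')+0=1+0=1
L[1]='g': occ=0, LF[1]=C('g')+0=6+0=6
L[2]='$': occ=0, LF[2]=C('$')+0=0+0=0
L[3]='c': occ=0, LF[3]=C('c')+0=2+0=2
L[4]='f': occ=0, LF[4]=C('f')+0=5+0=5
L[5]='c': occ=1, LF[5]=C('c')+1=2+1=3
L[6]='c': occ=2, LF[6]=C('c')+2=2+2=4

Answer: 1 6 0 2 5 3 4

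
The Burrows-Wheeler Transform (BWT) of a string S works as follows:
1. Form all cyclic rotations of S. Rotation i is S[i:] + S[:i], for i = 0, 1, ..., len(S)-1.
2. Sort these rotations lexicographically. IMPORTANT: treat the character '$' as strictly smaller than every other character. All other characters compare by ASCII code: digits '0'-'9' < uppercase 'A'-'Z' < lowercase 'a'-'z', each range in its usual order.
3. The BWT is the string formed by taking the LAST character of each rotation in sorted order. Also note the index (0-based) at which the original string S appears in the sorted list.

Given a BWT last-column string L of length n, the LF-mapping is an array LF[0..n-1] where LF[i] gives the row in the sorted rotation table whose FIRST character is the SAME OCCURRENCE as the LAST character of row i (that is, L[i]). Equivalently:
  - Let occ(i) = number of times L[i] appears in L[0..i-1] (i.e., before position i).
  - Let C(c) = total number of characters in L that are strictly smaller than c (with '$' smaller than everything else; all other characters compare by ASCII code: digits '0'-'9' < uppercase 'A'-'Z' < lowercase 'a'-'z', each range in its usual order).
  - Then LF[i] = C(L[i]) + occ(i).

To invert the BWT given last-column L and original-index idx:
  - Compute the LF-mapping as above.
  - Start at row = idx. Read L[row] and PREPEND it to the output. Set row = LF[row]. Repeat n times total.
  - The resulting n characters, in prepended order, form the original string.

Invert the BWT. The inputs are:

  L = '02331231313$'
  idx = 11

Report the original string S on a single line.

LF mapping: 1 5 7 8 2 6 9 3 10 4 11 0
Walk LF starting at row 11, prepending L[row]:
  step 1: row=11, L[11]='$', prepend. Next row=LF[11]=0
  step 2: row=0, L[0]='0', prepend. Next row=LF[0]=1
  step 3: row=1, L[1]='2', prepend. Next row=LF[1]=5
  step 4: row=5, L[5]='2', prepend. Next row=LF[5]=6
  step 5: row=6, L[6]='3', prepend. Next row=LF[6]=9
  step 6: row=9, L[9]='1', prepend. Next row=LF[9]=4
  step 7: row=4, L[4]='1', prepend. Next row=LF[4]=2
  step 8: row=2, L[2]='3', prepend. Next row=LF[2]=7
  step 9: row=7, L[7]='1', prepend. Next row=LF[7]=3
  step 10: row=3, L[3]='3', prepend. Next row=LF[3]=8
  step 11: row=8, L[8]='3', prepend. Next row=LF[8]=10
  step 12: row=10, L[10]='3', prepend. Next row=LF[10]=11
Reversed output: 33313113220$

Answer: 33313113220$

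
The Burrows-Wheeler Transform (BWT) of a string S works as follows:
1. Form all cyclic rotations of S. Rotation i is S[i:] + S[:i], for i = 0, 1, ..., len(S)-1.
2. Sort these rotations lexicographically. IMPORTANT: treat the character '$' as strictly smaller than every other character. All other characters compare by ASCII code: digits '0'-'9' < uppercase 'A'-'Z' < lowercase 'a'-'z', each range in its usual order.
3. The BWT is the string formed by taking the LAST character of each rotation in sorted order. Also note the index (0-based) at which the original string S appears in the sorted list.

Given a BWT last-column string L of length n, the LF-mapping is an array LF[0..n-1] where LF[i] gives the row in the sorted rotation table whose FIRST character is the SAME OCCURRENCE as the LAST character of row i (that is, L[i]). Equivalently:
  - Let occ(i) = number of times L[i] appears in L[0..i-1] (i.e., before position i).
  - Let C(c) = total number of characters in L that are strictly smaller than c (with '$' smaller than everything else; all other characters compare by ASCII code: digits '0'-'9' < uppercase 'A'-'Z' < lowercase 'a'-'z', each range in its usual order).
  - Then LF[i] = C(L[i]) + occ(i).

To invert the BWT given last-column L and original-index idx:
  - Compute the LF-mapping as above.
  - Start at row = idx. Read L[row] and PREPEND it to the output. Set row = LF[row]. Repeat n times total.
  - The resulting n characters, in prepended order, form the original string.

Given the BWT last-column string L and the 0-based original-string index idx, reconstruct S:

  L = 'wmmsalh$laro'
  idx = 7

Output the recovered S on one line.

LF mapping: 11 6 7 10 1 4 3 0 5 2 9 8
Walk LF starting at row 7, prepending L[row]:
  step 1: row=7, L[7]='$', prepend. Next row=LF[7]=0
  step 2: row=0, L[0]='w', prepend. Next row=LF[0]=11
  step 3: row=11, L[11]='o', prepend. Next row=LF[11]=8
  step 4: row=8, L[8]='l', prepend. Next row=LF[8]=5
  step 5: row=5, L[5]='l', prepend. Next row=LF[5]=4
  step 6: row=4, L[4]='a', prepend. Next row=LF[4]=1
  step 7: row=1, L[1]='m', prepend. Next row=LF[1]=6
  step 8: row=6, L[6]='h', prepend. Next row=LF[6]=3
  step 9: row=3, L[3]='s', prepend. Next row=LF[3]=10
  step 10: row=10, L[10]='r', prepend. Next row=LF[10]=9
  step 11: row=9, L[9]='a', prepend. Next row=LF[9]=2
  step 12: row=2, L[2]='m', prepend. Next row=LF[2]=7
Reversed output: marshmallow$

Answer: marshmallow$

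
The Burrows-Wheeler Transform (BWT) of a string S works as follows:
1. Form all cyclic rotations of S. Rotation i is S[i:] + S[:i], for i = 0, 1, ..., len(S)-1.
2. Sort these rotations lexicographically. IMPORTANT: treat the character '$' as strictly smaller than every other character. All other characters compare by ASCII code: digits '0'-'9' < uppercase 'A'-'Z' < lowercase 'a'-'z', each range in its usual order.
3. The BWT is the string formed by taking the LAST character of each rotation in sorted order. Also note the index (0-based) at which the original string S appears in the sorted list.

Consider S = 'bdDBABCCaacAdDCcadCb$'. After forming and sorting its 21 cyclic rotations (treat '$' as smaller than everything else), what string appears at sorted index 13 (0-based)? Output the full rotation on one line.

Answer: adCb$bdDBABCCaacAdDCc

Derivation:
All 21 rotations (rotation i = S[i:]+S[:i]):
  rot[0] = bdDBABCCaacAdDCcadCb$
  rot[1] = dDBABCCaacAdDCcadCb$b
  rot[2] = DBABCCaacAdDCcadCb$bd
  rot[3] = BABCCaacAdDCcadCb$bdD
  rot[4] = ABCCaacAdDCcadCb$bdDB
  rot[5] = BCCaacAdDCcadCb$bdDBA
  rot[6] = CCaacAdDCcadCb$bdDBAB
  rot[7] = CaacAdDCcadCb$bdDBABC
  rot[8] = aacAdDCcadCb$bdDBABCC
  rot[9] = acAdDCcadCb$bdDBABCCa
  rot[10] = cAdDCcadCb$bdDBABCCaa
  rot[11] = AdDCcadCb$bdDBABCCaac
  rot[12] = dDCcadCb$bdDBABCCaacA
  rot[13] = DCcadCb$bdDBABCCaacAd
  rot[14] = CcadCb$bdDBABCCaacAdD
  rot[15] = cadCb$bdDBABCCaacAdDC
  rot[16] = adCb$bdDBABCCaacAdDCc
  rot[17] = dCb$bdDBABCCaacAdDCca
  rot[18] = Cb$bdDBABCCaacAdDCcad
  rot[19] = b$bdDBABCCaacAdDCcadC
  rot[20] = $bdDBABCCaacAdDCcadCb
Sorted (with $ < everything):
  sorted[0] = $bdDBABCCaacAdDCcadCb
  sorted[1] = ABCCaacAdDCcadCb$bdDB
  sorted[2] = AdDCcadCb$bdDBABCCaac
  sorted[3] = BABCCaacAdDCcadCb$bdD
  sorted[4] = BCCaacAdDCcadCb$bdDBA
  sorted[5] = CCaacAdDCcadCb$bdDBAB
  sorted[6] = CaacAdDCcadCb$bdDBABC
  sorted[7] = Cb$bdDBABCCaacAdDCcad
  sorted[8] = CcadCb$bdDBABCCaacAdD
  sorted[9] = DBABCCaacAdDCcadCb$bd
  sorted[10] = DCcadCb$bdDBABCCaacAd
  sorted[11] = aacAdDCcadCb$bdDBABCC
  sorted[12] = acAdDCcadCb$bdDBABCCa
  sorted[13] = adCb$bdDBABCCaacAdDCc
  sorted[14] = b$bdDBABCCaacAdDCcadC
  sorted[15] = bdDBABCCaacAdDCcadCb$
  sorted[16] = cAdDCcadCb$bdDBABCCaa
  sorted[17] = cadCb$bdDBABCCaacAdDC
  sorted[18] = dCb$bdDBABCCaacAdDCca
  sorted[19] = dDBABCCaacAdDCcadCb$b
  sorted[20] = dDCcadCb$bdDBABCCaacA
sorted[13] = adCb$bdDBABCCaacAdDCc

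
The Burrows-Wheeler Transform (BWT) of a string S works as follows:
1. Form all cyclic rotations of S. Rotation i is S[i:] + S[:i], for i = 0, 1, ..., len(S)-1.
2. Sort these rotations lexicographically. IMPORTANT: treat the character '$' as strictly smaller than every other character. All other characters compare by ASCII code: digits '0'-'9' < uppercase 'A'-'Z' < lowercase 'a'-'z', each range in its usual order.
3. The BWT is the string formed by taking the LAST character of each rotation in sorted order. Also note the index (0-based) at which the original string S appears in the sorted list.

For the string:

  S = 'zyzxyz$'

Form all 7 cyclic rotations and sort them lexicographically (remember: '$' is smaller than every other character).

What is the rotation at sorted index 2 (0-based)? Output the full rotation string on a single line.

Answer: yz$zyzx

Derivation:
All 7 rotations (rotation i = S[i:]+S[:i]):
  rot[0] = zyzxyz$
  rot[1] = yzxyz$z
  rot[2] = zxyz$zy
  rot[3] = xyz$zyz
  rot[4] = yz$zyzx
  rot[5] = z$zyzxy
  rot[6] = $zyzxyz
Sorted (with $ < everything):
  sorted[0] = $zyzxyz
  sorted[1] = xyz$zyz
  sorted[2] = yz$zyzx
  sorted[3] = yzxyz$z
  sorted[4] = z$zyzxy
  sorted[5] = zxyz$zy
  sorted[6] = zyzxyz$
sorted[2] = yz$zyzx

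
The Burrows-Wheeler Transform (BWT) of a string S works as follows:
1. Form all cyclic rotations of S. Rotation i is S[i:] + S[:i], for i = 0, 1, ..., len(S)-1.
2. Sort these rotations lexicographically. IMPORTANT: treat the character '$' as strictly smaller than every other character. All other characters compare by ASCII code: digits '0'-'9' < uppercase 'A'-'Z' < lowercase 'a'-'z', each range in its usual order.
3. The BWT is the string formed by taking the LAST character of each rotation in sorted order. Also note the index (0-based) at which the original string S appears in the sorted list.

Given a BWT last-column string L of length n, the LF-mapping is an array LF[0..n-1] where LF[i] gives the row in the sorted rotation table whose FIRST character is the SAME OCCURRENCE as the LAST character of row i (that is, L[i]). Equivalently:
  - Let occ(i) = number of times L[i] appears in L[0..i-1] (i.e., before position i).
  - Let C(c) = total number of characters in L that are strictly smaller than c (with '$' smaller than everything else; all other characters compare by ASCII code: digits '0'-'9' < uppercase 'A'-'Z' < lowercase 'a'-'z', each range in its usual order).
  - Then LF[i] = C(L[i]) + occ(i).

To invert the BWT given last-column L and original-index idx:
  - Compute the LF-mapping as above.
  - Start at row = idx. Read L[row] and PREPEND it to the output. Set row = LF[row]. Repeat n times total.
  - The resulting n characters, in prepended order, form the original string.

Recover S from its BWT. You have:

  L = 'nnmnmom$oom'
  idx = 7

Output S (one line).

Answer: nmnmmmooon$

Derivation:
LF mapping: 5 6 1 7 2 8 3 0 9 10 4
Walk LF starting at row 7, prepending L[row]:
  step 1: row=7, L[7]='$', prepend. Next row=LF[7]=0
  step 2: row=0, L[0]='n', prepend. Next row=LF[0]=5
  step 3: row=5, L[5]='o', prepend. Next row=LF[5]=8
  step 4: row=8, L[8]='o', prepend. Next row=LF[8]=9
  step 5: row=9, L[9]='o', prepend. Next row=LF[9]=10
  step 6: row=10, L[10]='m', prepend. Next row=LF[10]=4
  step 7: row=4, L[4]='m', prepend. Next row=LF[4]=2
  step 8: row=2, L[2]='m', prepend. Next row=LF[2]=1
  step 9: row=1, L[1]='n', prepend. Next row=LF[1]=6
  step 10: row=6, L[6]='m', prepend. Next row=LF[6]=3
  step 11: row=3, L[3]='n', prepend. Next row=LF[3]=7
Reversed output: nmnmmmooon$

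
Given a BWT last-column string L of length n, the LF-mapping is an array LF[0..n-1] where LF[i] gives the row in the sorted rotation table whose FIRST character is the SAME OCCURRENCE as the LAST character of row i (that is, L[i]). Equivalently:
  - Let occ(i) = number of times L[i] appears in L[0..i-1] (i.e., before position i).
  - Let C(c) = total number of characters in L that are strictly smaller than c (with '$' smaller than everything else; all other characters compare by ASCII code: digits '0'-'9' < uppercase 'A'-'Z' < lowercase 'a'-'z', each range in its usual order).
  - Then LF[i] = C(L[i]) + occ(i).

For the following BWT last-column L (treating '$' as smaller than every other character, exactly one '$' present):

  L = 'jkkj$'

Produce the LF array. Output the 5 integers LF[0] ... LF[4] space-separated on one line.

Answer: 1 3 4 2 0

Derivation:
Char counts: '$':1, 'j':2, 'k':2
C (first-col start): C('$')=0, C('j')=1, C('k')=3
L[0]='j': occ=0, LF[0]=C('j')+0=1+0=1
L[1]='k': occ=0, LF[1]=C('k')+0=3+0=3
L[2]='k': occ=1, LF[2]=C('k')+1=3+1=4
L[3]='j': occ=1, LF[3]=C('j')+1=1+1=2
L[4]='$': occ=0, LF[4]=C('$')+0=0+0=0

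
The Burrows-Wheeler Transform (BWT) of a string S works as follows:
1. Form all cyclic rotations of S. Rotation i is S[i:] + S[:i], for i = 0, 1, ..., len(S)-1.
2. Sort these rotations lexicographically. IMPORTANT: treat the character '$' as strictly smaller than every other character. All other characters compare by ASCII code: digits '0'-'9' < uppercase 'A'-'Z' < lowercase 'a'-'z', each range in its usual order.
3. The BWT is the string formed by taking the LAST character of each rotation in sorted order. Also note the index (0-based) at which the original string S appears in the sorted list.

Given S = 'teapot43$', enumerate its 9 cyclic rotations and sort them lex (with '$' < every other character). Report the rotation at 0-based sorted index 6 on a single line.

All 9 rotations (rotation i = S[i:]+S[:i]):
  rot[0] = teapot43$
  rot[1] = eapot43$t
  rot[2] = apot43$te
  rot[3] = pot43$tea
  rot[4] = ot43$teap
  rot[5] = t43$teapo
  rot[6] = 43$teapot
  rot[7] = 3$teapot4
  rot[8] = $teapot43
Sorted (with $ < everything):
  sorted[0] = $teapot43
  sorted[1] = 3$teapot4
  sorted[2] = 43$teapot
  sorted[3] = apot43$te
  sorted[4] = eapot43$t
  sorted[5] = ot43$teap
  sorted[6] = pot43$tea
  sorted[7] = t43$teapo
  sorted[8] = teapot43$
sorted[6] = pot43$tea

Answer: pot43$tea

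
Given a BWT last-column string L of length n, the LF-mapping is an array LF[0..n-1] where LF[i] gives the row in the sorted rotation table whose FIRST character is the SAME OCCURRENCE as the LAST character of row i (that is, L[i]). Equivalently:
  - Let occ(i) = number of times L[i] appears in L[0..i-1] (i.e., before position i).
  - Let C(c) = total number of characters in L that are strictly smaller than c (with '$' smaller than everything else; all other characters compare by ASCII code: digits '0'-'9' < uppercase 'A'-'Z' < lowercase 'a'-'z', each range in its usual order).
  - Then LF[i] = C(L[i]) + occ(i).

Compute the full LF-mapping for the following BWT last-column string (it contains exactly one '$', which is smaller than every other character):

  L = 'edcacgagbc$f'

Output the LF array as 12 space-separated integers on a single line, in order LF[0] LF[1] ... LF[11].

Char counts: '$':1, 'a':2, 'b':1, 'c':3, 'd':1, 'e':1, 'f':1, 'g':2
C (first-col start): C('$')=0, C('a')=1, C('b')=3, C('c')=4, C('d')=7, C('e')=8, C('f')=9, C('g')=10
L[0]='e': occ=0, LF[0]=C('e')+0=8+0=8
L[1]='d': occ=0, LF[1]=C('d')+0=7+0=7
L[2]='c': occ=0, LF[2]=C('c')+0=4+0=4
L[3]='a': occ=0, LF[3]=C('a')+0=1+0=1
L[4]='c': occ=1, LF[4]=C('c')+1=4+1=5
L[5]='g': occ=0, LF[5]=C('g')+0=10+0=10
L[6]='a': occ=1, LF[6]=C('a')+1=1+1=2
L[7]='g': occ=1, LF[7]=C('g')+1=10+1=11
L[8]='b': occ=0, LF[8]=C('b')+0=3+0=3
L[9]='c': occ=2, LF[9]=C('c')+2=4+2=6
L[10]='$': occ=0, LF[10]=C('$')+0=0+0=0
L[11]='f': occ=0, LF[11]=C('f')+0=9+0=9

Answer: 8 7 4 1 5 10 2 11 3 6 0 9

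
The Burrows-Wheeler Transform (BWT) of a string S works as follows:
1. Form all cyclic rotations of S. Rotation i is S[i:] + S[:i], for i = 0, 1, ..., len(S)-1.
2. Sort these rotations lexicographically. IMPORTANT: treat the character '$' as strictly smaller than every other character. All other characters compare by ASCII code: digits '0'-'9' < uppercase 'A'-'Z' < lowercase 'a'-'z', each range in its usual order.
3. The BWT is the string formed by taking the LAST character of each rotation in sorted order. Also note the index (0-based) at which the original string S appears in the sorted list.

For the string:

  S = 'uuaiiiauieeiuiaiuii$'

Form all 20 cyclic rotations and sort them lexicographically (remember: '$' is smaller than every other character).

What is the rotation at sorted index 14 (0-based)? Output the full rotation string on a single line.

All 20 rotations (rotation i = S[i:]+S[:i]):
  rot[0] = uuaiiiauieeiuiaiuii$
  rot[1] = uaiiiauieeiuiaiuii$u
  rot[2] = aiiiauieeiuiaiuii$uu
  rot[3] = iiiauieeiuiaiuii$uua
  rot[4] = iiauieeiuiaiuii$uuai
  rot[5] = iauieeiuiaiuii$uuaii
  rot[6] = auieeiuiaiuii$uuaiii
  rot[7] = uieeiuiaiuii$uuaiiia
  rot[8] = ieeiuiaiuii$uuaiiiau
  rot[9] = eeiuiaiuii$uuaiiiaui
  rot[10] = eiuiaiuii$uuaiiiauie
  rot[11] = iuiaiuii$uuaiiiauiee
  rot[12] = uiaiuii$uuaiiiauieei
  rot[13] = iaiuii$uuaiiiauieeiu
  rot[14] = aiuii$uuaiiiauieeiui
  rot[15] = iuii$uuaiiiauieeiuia
  rot[16] = uii$uuaiiiauieeiuiai
  rot[17] = ii$uuaiiiauieeiuiaiu
  rot[18] = i$uuaiiiauieeiuiaiui
  rot[19] = $uuaiiiauieeiuiaiuii
Sorted (with $ < everything):
  sorted[0] = $uuaiiiauieeiuiaiuii
  sorted[1] = aiiiauieeiuiaiuii$uu
  sorted[2] = aiuii$uuaiiiauieeiui
  sorted[3] = auieeiuiaiuii$uuaiii
  sorted[4] = eeiuiaiuii$uuaiiiaui
  sorted[5] = eiuiaiuii$uuaiiiauie
  sorted[6] = i$uuaiiiauieeiuiaiui
  sorted[7] = iaiuii$uuaiiiauieeiu
  sorted[8] = iauieeiuiaiuii$uuaii
  sorted[9] = ieeiuiaiuii$uuaiiiau
  sorted[10] = ii$uuaiiiauieeiuiaiu
  sorted[11] = iiauieeiuiaiuii$uuai
  sorted[12] = iiiauieeiuiaiuii$uua
  sorted[13] = iuiaiuii$uuaiiiauiee
  sorted[14] = iuii$uuaiiiauieeiuia
  sorted[15] = uaiiiauieeiuiaiuii$u
  sorted[16] = uiaiuii$uuaiiiauieei
  sorted[17] = uieeiuiaiuii$uuaiiia
  sorted[18] = uii$uuaiiiauieeiuiai
  sorted[19] = uuaiiiauieeiuiaiuii$
sorted[14] = iuii$uuaiiiauieeiuia

Answer: iuii$uuaiiiauieeiuia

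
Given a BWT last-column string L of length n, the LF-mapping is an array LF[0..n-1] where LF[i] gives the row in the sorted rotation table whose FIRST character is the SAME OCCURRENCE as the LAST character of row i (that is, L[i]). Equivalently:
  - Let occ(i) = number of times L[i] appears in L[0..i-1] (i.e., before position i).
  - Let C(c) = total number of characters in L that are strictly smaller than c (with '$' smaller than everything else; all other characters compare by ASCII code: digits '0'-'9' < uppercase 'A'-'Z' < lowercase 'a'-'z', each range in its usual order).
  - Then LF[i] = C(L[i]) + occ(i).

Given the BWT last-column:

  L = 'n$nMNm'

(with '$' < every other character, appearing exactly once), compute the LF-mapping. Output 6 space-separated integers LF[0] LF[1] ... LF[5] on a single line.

Answer: 4 0 5 1 2 3

Derivation:
Char counts: '$':1, 'M':1, 'N':1, 'm':1, 'n':2
C (first-col start): C('$')=0, C('M')=1, C('N')=2, C('m')=3, C('n')=4
L[0]='n': occ=0, LF[0]=C('n')+0=4+0=4
L[1]='$': occ=0, LF[1]=C('$')+0=0+0=0
L[2]='n': occ=1, LF[2]=C('n')+1=4+1=5
L[3]='M': occ=0, LF[3]=C('M')+0=1+0=1
L[4]='N': occ=0, LF[4]=C('N')+0=2+0=2
L[5]='m': occ=0, LF[5]=C('m')+0=3+0=3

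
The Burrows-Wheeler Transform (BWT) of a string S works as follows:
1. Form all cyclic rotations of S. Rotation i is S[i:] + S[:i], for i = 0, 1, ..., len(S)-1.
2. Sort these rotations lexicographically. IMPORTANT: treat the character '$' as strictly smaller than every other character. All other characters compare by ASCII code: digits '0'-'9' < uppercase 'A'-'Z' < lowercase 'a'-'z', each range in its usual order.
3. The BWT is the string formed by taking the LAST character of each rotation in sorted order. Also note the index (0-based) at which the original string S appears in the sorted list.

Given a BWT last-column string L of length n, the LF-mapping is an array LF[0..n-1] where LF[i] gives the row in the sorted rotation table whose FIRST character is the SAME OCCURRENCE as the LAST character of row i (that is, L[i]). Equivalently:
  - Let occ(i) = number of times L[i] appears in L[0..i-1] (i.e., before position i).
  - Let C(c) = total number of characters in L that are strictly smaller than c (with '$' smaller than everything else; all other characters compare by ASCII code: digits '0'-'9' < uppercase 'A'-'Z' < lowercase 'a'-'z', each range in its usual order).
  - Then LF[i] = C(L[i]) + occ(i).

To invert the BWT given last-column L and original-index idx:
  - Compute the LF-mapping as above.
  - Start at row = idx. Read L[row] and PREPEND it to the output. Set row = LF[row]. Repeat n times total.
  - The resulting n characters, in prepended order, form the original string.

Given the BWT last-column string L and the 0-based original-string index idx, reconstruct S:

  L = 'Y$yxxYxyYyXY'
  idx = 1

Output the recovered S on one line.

Answer: XyxYxxYYyyY$

Derivation:
LF mapping: 2 0 9 6 7 3 8 10 4 11 1 5
Walk LF starting at row 1, prepending L[row]:
  step 1: row=1, L[1]='$', prepend. Next row=LF[1]=0
  step 2: row=0, L[0]='Y', prepend. Next row=LF[0]=2
  step 3: row=2, L[2]='y', prepend. Next row=LF[2]=9
  step 4: row=9, L[9]='y', prepend. Next row=LF[9]=11
  step 5: row=11, L[11]='Y', prepend. Next row=LF[11]=5
  step 6: row=5, L[5]='Y', prepend. Next row=LF[5]=3
  step 7: row=3, L[3]='x', prepend. Next row=LF[3]=6
  step 8: row=6, L[6]='x', prepend. Next row=LF[6]=8
  step 9: row=8, L[8]='Y', prepend. Next row=LF[8]=4
  step 10: row=4, L[4]='x', prepend. Next row=LF[4]=7
  step 11: row=7, L[7]='y', prepend. Next row=LF[7]=10
  step 12: row=10, L[10]='X', prepend. Next row=LF[10]=1
Reversed output: XyxYxxYYyyY$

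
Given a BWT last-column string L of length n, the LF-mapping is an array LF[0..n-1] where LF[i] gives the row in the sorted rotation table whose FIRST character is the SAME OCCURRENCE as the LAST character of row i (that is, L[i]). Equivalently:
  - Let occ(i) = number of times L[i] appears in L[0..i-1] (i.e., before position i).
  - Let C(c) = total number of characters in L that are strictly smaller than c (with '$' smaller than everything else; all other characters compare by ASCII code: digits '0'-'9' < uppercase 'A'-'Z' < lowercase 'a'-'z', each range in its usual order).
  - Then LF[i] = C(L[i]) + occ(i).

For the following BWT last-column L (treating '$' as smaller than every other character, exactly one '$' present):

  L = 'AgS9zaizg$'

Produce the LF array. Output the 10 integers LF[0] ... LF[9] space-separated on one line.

Answer: 2 5 3 1 8 4 7 9 6 0

Derivation:
Char counts: '$':1, '9':1, 'A':1, 'S':1, 'a':1, 'g':2, 'i':1, 'z':2
C (first-col start): C('$')=0, C('9')=1, C('A')=2, C('S')=3, C('a')=4, C('g')=5, C('i')=7, C('z')=8
L[0]='A': occ=0, LF[0]=C('A')+0=2+0=2
L[1]='g': occ=0, LF[1]=C('g')+0=5+0=5
L[2]='S': occ=0, LF[2]=C('S')+0=3+0=3
L[3]='9': occ=0, LF[3]=C('9')+0=1+0=1
L[4]='z': occ=0, LF[4]=C('z')+0=8+0=8
L[5]='a': occ=0, LF[5]=C('a')+0=4+0=4
L[6]='i': occ=0, LF[6]=C('i')+0=7+0=7
L[7]='z': occ=1, LF[7]=C('z')+1=8+1=9
L[8]='g': occ=1, LF[8]=C('g')+1=5+1=6
L[9]='$': occ=0, LF[9]=C('$')+0=0+0=0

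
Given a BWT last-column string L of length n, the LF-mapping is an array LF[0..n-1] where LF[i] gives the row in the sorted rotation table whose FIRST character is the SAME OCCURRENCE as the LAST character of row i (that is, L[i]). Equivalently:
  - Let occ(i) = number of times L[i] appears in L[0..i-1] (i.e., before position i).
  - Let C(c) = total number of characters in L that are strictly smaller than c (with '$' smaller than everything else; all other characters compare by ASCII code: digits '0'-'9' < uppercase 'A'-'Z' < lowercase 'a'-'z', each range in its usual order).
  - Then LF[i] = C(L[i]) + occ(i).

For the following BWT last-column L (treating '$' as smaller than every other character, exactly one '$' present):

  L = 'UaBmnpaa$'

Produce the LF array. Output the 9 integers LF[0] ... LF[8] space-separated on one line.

Char counts: '$':1, 'B':1, 'U':1, 'a':3, 'm':1, 'n':1, 'p':1
C (first-col start): C('$')=0, C('B')=1, C('U')=2, C('a')=3, C('m')=6, C('n')=7, C('p')=8
L[0]='U': occ=0, LF[0]=C('U')+0=2+0=2
L[1]='a': occ=0, LF[1]=C('a')+0=3+0=3
L[2]='B': occ=0, LF[2]=C('B')+0=1+0=1
L[3]='m': occ=0, LF[3]=C('m')+0=6+0=6
L[4]='n': occ=0, LF[4]=C('n')+0=7+0=7
L[5]='p': occ=0, LF[5]=C('p')+0=8+0=8
L[6]='a': occ=1, LF[6]=C('a')+1=3+1=4
L[7]='a': occ=2, LF[7]=C('a')+2=3+2=5
L[8]='$': occ=0, LF[8]=C('$')+0=0+0=0

Answer: 2 3 1 6 7 8 4 5 0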